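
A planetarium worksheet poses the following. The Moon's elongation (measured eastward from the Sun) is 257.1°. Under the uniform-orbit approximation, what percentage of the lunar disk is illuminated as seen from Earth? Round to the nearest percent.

cos 257.1° = (-0.223), so f = (1 − (-0.223))/2 = 0.612, i.e. 61%.

61%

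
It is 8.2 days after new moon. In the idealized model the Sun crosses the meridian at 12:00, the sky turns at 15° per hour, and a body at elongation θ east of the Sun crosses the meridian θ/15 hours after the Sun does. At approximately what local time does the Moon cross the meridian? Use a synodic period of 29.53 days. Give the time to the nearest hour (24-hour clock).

19:00

The Moon has covered 8.2/29.53 of its cycle, so θ ≈ 360° × 8.2/29.53 = 100.0°.
The Moon trails the Sun by θ/15 = 100.0/15 ≈ 6.66 hours.
12:00 + 6.66 h ≈ 18:40 → 19:00 to the nearest hour.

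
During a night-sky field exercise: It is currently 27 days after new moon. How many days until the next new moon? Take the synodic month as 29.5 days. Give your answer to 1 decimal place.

2.5 days

One full lunation from the last new moon is 29.5 d; remaining = 29.5 − 27 = 2.500 d.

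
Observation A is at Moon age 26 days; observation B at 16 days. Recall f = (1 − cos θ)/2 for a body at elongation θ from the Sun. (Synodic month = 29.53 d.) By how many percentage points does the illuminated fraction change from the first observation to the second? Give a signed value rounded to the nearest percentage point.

+85 percentage points

θ₁ = 360° × 26/29.53 = 317.0°, f₁ = (1 − cos θ₁)/2 = 0.135.
θ₂ = 360° × 16/29.53 = 195.1°, f₂ = (1 − cos θ₂)/2 = 0.983.
Change = f₂ − f₁ = +0.848 → +85 percentage points.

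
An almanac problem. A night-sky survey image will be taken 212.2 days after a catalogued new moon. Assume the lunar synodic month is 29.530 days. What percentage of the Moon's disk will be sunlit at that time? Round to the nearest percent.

212.2/29.530 = 7.186 lunations, so 7 complete cycles and 5.49 d into the next.
Elongation θ = 360° × 5.49/29.530 ≈ 66.9°.
cos 66.9° = 0.392, so f = (1 − 0.392)/2 = 0.304, so 30%.

30%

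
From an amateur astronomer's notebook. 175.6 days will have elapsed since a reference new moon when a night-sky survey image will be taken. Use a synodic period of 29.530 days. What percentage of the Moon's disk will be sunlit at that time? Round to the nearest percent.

3%

175.6 d spans 5 complete synodic months (5 × 29.530 = 147.65 d) plus 27.95 d.
The Moon has covered 27.95/29.530 of its cycle, so θ ≈ 360° × 27.95/29.530 = 340.7°.
With cos θ = 0.944, the lit fraction is (1 − 0.944)/2 ≈ 0.028, so 3%.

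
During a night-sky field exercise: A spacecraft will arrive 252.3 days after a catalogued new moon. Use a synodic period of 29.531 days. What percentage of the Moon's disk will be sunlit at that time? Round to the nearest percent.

98%

Reduce mod P: 252.3 − 8×29.531 = 16.05 d into the current lunation.
Elongation θ = 360° × 16.05/29.531 ≈ 195.7°.
Illuminated fraction = (1 − cos 195.7°)/2 = (1 − (-0.963))/2 ≈ 0.981, so 98%.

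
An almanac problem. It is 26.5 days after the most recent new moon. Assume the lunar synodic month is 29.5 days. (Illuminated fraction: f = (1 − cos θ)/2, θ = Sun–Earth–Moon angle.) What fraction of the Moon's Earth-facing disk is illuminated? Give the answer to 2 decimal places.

0.10

The Moon has covered 26.5/29.5 of its cycle, so θ ≈ 360° × 26.5/29.5 = 323.4°.
Illuminated fraction = (1 − cos 323.4°)/2 = (1 − 0.803)/2 ≈ 0.099.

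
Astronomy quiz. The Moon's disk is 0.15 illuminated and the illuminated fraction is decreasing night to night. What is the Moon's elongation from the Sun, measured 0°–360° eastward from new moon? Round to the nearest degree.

314°

From f = (1 − cos θ)/2: cos θ = 1 − 2×0.15 = 0.700; arccos → 45.6°.
A waning Moon lies in 180°–360°, so θ = 360° − 45.6° = 314.4°.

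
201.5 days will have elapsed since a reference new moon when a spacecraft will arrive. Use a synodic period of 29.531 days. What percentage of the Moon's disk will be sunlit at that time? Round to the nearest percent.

28%

Reduce mod P: 201.5 − 6×29.531 = 24.31 d into the current lunation.
The Moon has covered 24.31/29.531 of its cycle, so θ ≈ 360° × 24.31/29.531 = 296.4°.
Illuminated fraction = (1 − cos 296.4°)/2 = (1 − 0.445)/2 ≈ 0.278, so 28%.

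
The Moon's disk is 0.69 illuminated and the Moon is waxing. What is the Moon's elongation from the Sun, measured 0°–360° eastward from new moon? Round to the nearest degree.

112°

cos θ = 1 − 2f = -0.380, giving a principal value of 112.3°.
The Moon is waxing (0°–180°), so θ = 112.3° directly.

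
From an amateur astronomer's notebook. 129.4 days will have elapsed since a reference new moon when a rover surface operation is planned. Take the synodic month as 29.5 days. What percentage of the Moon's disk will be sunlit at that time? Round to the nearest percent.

88%

129.4 d spans 4 complete synodic months (4 × 29.5 = 118.00 d) plus 11.40 d.
Phase angle: θ = 360°·(11.40 d)/(29.5 d) = 139.1°.
Illuminated fraction = (1 − cos 139.1°)/2 = (1 − (-0.756))/2 ≈ 0.878, so 88%.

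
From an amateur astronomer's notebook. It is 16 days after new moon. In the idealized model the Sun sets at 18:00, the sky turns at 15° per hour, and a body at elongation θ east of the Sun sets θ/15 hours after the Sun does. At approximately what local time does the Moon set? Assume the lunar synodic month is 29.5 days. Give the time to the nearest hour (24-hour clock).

Phase angle: θ = 360°·(16 d)/(29.5 d) = 195.3°.
Delay after the Sun = 195.3° / (15°/h) ≈ 13.02 h.
18:00 + 13.02 h ≈ 07:01 → 07:00 to the nearest hour.

07:00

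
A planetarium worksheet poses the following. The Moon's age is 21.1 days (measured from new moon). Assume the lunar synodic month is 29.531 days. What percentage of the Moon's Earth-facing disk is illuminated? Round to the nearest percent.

Phase angle: θ = 360°·(21.1 d)/(29.531 d) = 257.2°.
cos 257.2° = (-0.221), so f = (1 − (-0.221))/2 = 0.611, so 61%.

61%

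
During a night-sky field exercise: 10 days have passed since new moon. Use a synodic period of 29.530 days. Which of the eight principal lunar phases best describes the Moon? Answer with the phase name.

waxing gibbous

θ ≈ 360° × 10/29.530 = 122°, which falls in the waxing gibbous sector.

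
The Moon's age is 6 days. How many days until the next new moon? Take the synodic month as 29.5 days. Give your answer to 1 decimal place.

The next new moon completes the synodic month: 29.5 − 6 = 23.500 days.

23.5 days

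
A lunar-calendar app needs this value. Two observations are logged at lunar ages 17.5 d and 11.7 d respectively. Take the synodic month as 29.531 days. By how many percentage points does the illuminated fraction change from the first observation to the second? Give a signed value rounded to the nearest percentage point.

θ₁ = 360° × 17.5/29.531 = 213.3°, f₁ = (1 − cos θ₁)/2 = 0.918.
θ₂ = 360° × 11.7/29.531 = 142.6°, f₂ = (1 − cos θ₂)/2 = 0.897.
Change = f₂ − f₁ = -0.020 → -2 percentage points.

-2 pp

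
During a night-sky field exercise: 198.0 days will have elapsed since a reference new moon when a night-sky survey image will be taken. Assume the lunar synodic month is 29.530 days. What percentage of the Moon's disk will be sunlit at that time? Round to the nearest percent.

64%

198.0/29.530 = 6.705 lunations, so 6 complete cycles and 20.82 d into the next.
The Moon has covered 20.82/29.530 of its cycle, so θ ≈ 360° × 20.82/29.530 = 253.8°.
Illuminated fraction = (1 − cos 253.8°)/2 = (1 − (-0.279))/2 ≈ 0.639, so 64%.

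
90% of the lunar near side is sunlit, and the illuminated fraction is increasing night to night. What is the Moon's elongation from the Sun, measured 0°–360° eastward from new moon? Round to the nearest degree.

143°

Invert f = (1 − cos θ)/2 to get cos θ = 1 − 2(0.90) = -0.800, hence θ₀ = arccos -0.800 = 143.1°.
Before full moon the principal value applies: θ = 143.1°.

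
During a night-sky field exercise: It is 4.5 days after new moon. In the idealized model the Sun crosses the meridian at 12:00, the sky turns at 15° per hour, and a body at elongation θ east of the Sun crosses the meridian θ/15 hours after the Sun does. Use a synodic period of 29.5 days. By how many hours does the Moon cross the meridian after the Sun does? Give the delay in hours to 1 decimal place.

3.7 h

The Moon has covered 4.5/29.5 of its cycle, so θ ≈ 360° × 4.5/29.5 = 54.9°.
Delay after the Sun = 54.9° / (15°/h) ≈ 3.66 h.
So the Moon crosses the meridian 3.66 h after the Sun.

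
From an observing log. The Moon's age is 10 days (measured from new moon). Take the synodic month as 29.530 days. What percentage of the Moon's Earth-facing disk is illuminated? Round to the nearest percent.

Phase angle: θ = 360°·(10 d)/(29.530 d) = 121.9°.
cos 121.9° = (-0.529), so f = (1 − (-0.529))/2 = 0.764, so 76%.

76%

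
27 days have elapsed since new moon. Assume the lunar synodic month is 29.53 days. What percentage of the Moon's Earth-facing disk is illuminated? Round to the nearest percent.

Phase angle: θ = 360°·(27 d)/(29.53 d) = 329.2°.
Illuminated fraction = (1 − cos 329.2°)/2 = (1 − 0.859)/2 ≈ 0.071, so 7%.

7%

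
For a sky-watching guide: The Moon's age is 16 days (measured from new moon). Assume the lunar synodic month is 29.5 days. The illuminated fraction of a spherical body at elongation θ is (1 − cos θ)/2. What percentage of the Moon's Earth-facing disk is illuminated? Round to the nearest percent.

98%

The Moon has covered 16/29.5 of its cycle, so θ ≈ 360° × 16/29.5 = 195.3°.
Illuminated fraction = (1 − cos 195.3°)/2 = (1 − (-0.965))/2 ≈ 0.982, so 98%.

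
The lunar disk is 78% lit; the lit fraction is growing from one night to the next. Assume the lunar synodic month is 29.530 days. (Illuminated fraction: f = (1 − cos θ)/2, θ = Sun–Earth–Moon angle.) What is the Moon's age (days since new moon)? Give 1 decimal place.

From f = (1 − cos θ)/2: cos θ = 1 − 2×0.78 = -0.560; arccos → 124.1°.
Waxing ⇒ before full, so θ = 124.1°.
Age = 29.530 × 124.1°/360° ≈ 10.18 days.

10.2 days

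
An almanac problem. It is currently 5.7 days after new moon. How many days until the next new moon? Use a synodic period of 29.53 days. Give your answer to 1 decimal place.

23.8 days

The next new moon completes the synodic month: 29.53 − 5.7 = 23.830 days.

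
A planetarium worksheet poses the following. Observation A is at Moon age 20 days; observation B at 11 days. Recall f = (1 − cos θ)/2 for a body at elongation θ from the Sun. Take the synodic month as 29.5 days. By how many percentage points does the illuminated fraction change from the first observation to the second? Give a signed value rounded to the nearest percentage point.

+13 percentage points

θ₁ = 360° × 20/29.5 = 244.1°, f₁ = (1 − cos θ₁)/2 = 0.719.
θ₂ = 360° × 11/29.5 = 134.2°, f₂ = (1 − cos θ₂)/2 = 0.849.
Change = f₂ − f₁ = +0.130 → +13 percentage points.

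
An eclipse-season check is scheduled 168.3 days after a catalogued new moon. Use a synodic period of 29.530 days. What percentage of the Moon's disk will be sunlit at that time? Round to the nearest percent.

168.3 d spans 5 complete synodic months (5 × 29.530 = 147.65 d) plus 20.65 d.
Elongation θ = 360° × 20.65/29.530 ≈ 251.7°.
cos 251.7° = (-0.313), so f = (1 − (-0.313))/2 = 0.657, so 66%.

66%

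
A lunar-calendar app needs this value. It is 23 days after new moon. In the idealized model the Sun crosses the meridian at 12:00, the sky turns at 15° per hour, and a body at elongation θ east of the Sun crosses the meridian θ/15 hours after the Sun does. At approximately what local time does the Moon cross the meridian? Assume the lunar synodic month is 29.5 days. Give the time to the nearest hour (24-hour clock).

07:00

Elongation θ = 360° × 23/29.5 ≈ 280.7°.
Delay after the Sun = 280.7° / (15°/h) ≈ 18.71 h.
12:00 + 18.71 h ≈ 06:43 → 07:00 to the nearest hour.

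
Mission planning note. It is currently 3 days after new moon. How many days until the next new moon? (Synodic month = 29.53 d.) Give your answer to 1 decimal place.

One full lunation from the last new moon is 29.53 d; remaining = 29.53 − 3 = 26.530 d.

26.5 days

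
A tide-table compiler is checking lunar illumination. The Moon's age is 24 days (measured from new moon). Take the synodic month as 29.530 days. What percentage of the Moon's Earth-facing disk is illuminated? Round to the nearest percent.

Elongation θ = 360° × 24/29.530 ≈ 292.6°.
Illuminated fraction = (1 − cos 292.6°)/2 = (1 − 0.384)/2 ≈ 0.308, so 31%.

31%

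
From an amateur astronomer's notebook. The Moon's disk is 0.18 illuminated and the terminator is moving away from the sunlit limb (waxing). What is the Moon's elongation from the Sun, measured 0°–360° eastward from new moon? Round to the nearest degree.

From f = (1 − cos θ)/2: cos θ = 1 − 2×0.18 = 0.640; arccos → 50.2°.
The Moon is waxing (0°–180°), so θ = 50.2° directly.

50°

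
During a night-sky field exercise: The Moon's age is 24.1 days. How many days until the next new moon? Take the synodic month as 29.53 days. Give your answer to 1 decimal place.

5.4 days

One full lunation from the last new moon is 29.53 d; remaining = 29.53 − 24.1 = 5.430 d.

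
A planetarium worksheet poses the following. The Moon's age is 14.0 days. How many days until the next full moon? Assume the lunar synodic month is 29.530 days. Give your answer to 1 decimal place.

0.8 days

Full moon occurs at elongation 180°, i.e. at age 29.530 × 180/360 = 14.765 d.
So 0.765 days remain (14.765 − 14.0).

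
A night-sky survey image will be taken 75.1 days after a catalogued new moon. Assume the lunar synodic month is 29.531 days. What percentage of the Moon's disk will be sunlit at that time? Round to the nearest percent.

75.1 d spans 2 complete synodic months (2 × 29.531 = 59.06 d) plus 16.04 d.
The Moon has covered 16.04/29.531 of its cycle, so θ ≈ 360° × 16.04/29.531 = 195.5°.
cos 195.5° = (-0.964), so f = (1 − (-0.964))/2 = 0.982, so 98%.

98%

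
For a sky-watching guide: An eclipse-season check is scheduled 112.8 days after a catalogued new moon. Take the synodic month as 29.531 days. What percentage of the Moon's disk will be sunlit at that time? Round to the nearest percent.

Reduce mod P: 112.8 − 3×29.531 = 24.21 d into the current lunation.
Elongation θ = 360° × 24.21/29.531 ≈ 295.1°.
With cos θ = 0.424, the lit fraction is (1 − 0.424)/2 ≈ 0.288, so 29%.

29%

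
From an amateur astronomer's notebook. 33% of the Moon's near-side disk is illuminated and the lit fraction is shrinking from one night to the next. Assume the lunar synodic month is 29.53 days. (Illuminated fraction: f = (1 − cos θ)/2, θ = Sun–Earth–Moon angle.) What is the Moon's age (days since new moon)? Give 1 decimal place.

23.8 days

cos θ = 1 − 2f = 0.340, giving a principal value of 70.1°.
Since the Moon is past full (waning), take the reflex angle: θ = 360° − 70.1° = 289.9°.
Age = 29.53 × 289.9°/360° ≈ 23.78 days.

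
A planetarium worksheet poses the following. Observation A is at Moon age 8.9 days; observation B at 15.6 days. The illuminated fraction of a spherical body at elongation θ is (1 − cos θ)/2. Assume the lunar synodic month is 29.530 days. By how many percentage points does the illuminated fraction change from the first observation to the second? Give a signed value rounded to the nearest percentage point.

First observation: θ = 360°·8.9/29.530 = 108.5°, so f = 0.659.
Second observation: θ = 190.2°, f = 0.992.
Δf = 0.992 − 0.659 = +0.333, i.e. +33 pp.

+33 percentage points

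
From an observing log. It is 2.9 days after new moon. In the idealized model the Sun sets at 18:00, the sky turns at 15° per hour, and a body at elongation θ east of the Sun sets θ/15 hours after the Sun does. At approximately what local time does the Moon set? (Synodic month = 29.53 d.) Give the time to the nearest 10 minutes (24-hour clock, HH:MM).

20:20

Elongation θ = 360° × 2.9/29.53 ≈ 35.4°.
Delay after the Sun = 35.4° / (15°/h) ≈ 2.36 h.
18:00 + 2.357 h ≈ 20:21 → 20:20 to the nearest ten minutes.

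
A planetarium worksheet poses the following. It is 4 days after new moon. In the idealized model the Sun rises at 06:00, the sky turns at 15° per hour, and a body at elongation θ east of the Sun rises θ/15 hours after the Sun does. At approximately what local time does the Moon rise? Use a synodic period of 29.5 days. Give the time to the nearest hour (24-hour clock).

Phase angle: θ = 360°·(4 d)/(29.5 d) = 48.8°.
Delay after the Sun = 48.8° / (15°/h) ≈ 3.25 h.
06:00 + 3.25 h ≈ 09:15 → 09:00 to the nearest hour.

09:00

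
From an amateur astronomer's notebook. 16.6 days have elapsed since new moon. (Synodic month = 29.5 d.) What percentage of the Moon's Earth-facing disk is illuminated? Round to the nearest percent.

The Moon has covered 16.6/29.5 of its cycle, so θ ≈ 360° × 16.6/29.5 = 202.6°.
cos 202.6° = (-0.923), so f = (1 − (-0.923))/2 = 0.962, so 96%.

96%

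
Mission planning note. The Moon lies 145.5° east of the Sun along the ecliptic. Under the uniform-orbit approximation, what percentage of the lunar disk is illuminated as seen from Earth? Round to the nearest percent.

91%

Half-versine of 145.5°: (1 − (-0.824))/2 = 0.912, i.e. 91%.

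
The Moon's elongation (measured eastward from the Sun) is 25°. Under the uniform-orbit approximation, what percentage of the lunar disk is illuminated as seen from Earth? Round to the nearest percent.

5%

cos 25° = 0.906, so f = (1 − 0.906)/2 = 0.047, i.e. 5%.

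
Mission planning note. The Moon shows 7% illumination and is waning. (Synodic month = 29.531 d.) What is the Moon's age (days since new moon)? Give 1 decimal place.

Invert f = (1 − cos θ)/2 to get cos θ = 1 − 2(0.07) = 0.860, hence θ₀ = arccos 0.860 = 30.7°.
A waning Moon lies in 180°–360°, so θ = 360° − 30.7° = 329.3°.
At 360°/29.531 d per day, 329.3° corresponds to 27.01 days.

27.0 days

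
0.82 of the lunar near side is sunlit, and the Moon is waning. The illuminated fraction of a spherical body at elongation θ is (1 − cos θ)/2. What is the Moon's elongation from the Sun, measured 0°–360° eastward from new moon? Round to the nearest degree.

230°

cos θ = 1 − 2f = -0.640, giving a principal value of 129.8°.
A waning Moon lies in 180°–360°, so θ = 360° − 129.8° = 230.2°.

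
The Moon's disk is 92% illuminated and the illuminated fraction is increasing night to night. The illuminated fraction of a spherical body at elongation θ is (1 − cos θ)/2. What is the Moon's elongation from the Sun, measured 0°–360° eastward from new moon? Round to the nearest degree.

147°

cos θ = 1 − 2f = -0.840, giving a principal value of 147.1°.
Before full moon the principal value applies: θ = 147.1°.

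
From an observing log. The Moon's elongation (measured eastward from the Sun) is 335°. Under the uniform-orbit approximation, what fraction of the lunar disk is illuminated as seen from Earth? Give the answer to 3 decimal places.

0.047

cos 335° = 0.906, so f = (1 − 0.906)/2 = 0.047.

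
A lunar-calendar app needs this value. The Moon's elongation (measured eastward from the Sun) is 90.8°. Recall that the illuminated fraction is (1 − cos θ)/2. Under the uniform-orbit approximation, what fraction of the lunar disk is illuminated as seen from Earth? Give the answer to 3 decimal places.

0.507

Half-versine of 90.8°: (1 − (-0.014))/2 = 0.507.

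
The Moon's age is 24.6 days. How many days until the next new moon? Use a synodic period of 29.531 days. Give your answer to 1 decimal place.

4.9 days

One full lunation from the last new moon is 29.531 d; remaining = 29.531 − 24.6 = 4.931 d.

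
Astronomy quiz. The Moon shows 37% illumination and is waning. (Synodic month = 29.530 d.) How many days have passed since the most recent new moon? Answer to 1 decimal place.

cos θ = 1 − 2f = 0.260, giving a principal value of 74.9°.
Waning ⇒ past full, so θ = 360° − 74.9° = 285.1°.
At 360°/29.530 d per day, 285.1° corresponds to 23.38 days.

23.4 days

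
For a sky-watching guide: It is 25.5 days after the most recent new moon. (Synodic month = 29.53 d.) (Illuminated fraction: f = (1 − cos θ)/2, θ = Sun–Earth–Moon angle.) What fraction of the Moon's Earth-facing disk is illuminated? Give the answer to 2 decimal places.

Elongation θ = 360° × 25.5/29.53 ≈ 310.9°.
With cos θ = 0.654, the lit fraction is (1 − 0.654)/2 ≈ 0.173.

0.17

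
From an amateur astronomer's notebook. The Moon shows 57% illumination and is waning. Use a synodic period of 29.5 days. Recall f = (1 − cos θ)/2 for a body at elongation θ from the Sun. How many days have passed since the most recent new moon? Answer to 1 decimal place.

From f = (1 − cos θ)/2: cos θ = 1 − 2×0.57 = -0.140; arccos → 98.0°.
A waning Moon lies in 180°–360°, so θ = 360° − 98.0° = 262.0°.
Age = 29.5 × 262.0°/360° ≈ 21.47 days.

21.5 days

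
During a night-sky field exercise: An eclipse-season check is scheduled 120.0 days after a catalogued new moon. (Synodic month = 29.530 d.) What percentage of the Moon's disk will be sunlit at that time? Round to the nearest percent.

Reduce mod P: 120.0 − 4×29.530 = 1.88 d into the current lunation.
Phase angle: θ = 360°·(1.88 d)/(29.530 d) = 22.9°.
cos 22.9° = 0.921, so f = (1 − 0.921)/2 = 0.039, so 4%.

4%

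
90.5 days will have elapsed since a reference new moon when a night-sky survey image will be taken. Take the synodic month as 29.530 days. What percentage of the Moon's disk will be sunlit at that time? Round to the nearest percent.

Reduce mod P: 90.5 − 3×29.530 = 1.91 d into the current lunation.
The Moon has covered 1.91/29.530 of its cycle, so θ ≈ 360° × 1.91/29.530 = 23.3°.
Illuminated fraction = (1 − cos 23.3°)/2 = (1 − 0.919)/2 ≈ 0.041, so 4%.

4%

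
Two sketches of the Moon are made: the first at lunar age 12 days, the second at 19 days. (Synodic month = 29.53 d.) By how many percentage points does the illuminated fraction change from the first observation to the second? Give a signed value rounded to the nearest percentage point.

-11 pp

First observation: θ = 360°·12/29.53 = 146.3°, so f = 0.916.
Second observation: θ = 231.6°, f = 0.810.
Δf = 0.810 − 0.916 = -0.106, i.e. -11 pp.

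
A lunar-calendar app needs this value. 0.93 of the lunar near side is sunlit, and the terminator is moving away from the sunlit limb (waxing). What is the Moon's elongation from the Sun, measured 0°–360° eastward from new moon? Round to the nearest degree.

149°

Invert f = (1 − cos θ)/2 to get cos θ = 1 − 2(0.93) = -0.860, hence θ₀ = arccos -0.860 = 149.3°.
The Moon is waxing (0°–180°), so θ = 149.3° directly.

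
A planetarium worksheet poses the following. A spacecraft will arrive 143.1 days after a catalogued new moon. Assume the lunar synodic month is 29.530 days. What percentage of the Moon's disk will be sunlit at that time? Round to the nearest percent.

22%

143.1 d spans 4 complete synodic months (4 × 29.530 = 118.12 d) plus 24.98 d.
Elongation θ = 360° × 24.98/29.530 ≈ 304.5°.
With cos θ = 0.567, the lit fraction is (1 − 0.567)/2 ≈ 0.217, so 22%.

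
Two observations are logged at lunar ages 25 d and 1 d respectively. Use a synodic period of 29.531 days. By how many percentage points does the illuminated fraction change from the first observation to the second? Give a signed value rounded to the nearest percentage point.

-20 percentage points

First observation: θ = 360°·25/29.531 = 304.8°, so f = 0.215.
Second observation: θ = 12.2°, f = 0.011.
Δf = 0.011 − 0.215 = -0.204, i.e. -20 pp.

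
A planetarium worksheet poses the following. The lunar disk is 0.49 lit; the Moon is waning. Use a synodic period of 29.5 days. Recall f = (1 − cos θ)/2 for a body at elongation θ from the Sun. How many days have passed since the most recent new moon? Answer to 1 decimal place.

22.2 days

From f = (1 − cos θ)/2: cos θ = 1 − 2×0.49 = 0.020; arccos → 88.9°.
Waning ⇒ past full, so θ = 360° − 88.9° = 271.1°.
Age = 29.5 × 271.1°/360° ≈ 22.22 days.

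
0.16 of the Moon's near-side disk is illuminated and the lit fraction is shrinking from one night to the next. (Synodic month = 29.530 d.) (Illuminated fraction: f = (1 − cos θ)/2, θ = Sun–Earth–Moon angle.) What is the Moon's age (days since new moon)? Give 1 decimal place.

25.7 days

cos θ = 1 − 2f = 0.680, giving a principal value of 47.2°.
A waning Moon lies in 180°–360°, so θ = 360° − 47.2° = 312.8°.
At 360°/29.530 d per day, 312.8° corresponds to 25.66 days.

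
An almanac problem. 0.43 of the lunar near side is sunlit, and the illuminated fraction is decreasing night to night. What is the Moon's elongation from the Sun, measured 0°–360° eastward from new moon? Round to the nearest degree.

278°

From f = (1 − cos θ)/2: cos θ = 1 − 2×0.43 = 0.140; arccos → 82.0°.
A waning Moon lies in 180°–360°, so θ = 360° − 82.0° = 278.0°.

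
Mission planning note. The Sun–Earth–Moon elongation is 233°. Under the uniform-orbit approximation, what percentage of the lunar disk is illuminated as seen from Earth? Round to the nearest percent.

80%

f = (1 − cos 233°)/2 = (1 − (-0.602))/2 ≈ 0.801, i.e. 80%.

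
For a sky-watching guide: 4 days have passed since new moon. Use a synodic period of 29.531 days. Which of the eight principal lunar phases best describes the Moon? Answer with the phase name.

At 4/29.531 of the cycle, θ ≈ 49° — the waxing crescent range.

waxing crescent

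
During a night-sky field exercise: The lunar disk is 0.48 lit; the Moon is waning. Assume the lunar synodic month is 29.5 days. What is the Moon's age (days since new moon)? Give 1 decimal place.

22.3 days

cos θ = 1 − 2f = 0.040, giving a principal value of 87.7°.
Waning ⇒ past full, so θ = 360° − 87.7° = 272.3°.
That fraction of the synodic month is 272.3/360 × 29.5 d ≈ 22.31 d.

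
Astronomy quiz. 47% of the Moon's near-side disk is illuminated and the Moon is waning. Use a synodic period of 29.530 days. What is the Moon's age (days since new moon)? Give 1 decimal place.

cos θ = 1 − 2f = 0.060, giving a principal value of 86.6°.
Waning ⇒ past full, so θ = 360° − 86.6° = 273.4°.
Age = 29.530 × 273.4°/360° ≈ 22.43 days.

22.4 days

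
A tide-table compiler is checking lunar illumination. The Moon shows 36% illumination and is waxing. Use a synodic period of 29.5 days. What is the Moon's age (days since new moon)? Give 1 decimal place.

cos θ = 1 − 2f = 0.280, giving a principal value of 73.7°.
Waxing ⇒ before full, so θ = 73.7°.
Age = 29.5 × 73.7°/360° ≈ 6.04 days.

6.0 days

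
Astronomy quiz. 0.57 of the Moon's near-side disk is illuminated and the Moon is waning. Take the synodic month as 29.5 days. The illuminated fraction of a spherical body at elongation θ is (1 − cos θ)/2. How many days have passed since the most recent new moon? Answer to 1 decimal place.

From f = (1 − cos θ)/2: cos θ = 1 − 2×0.57 = -0.140; arccos → 98.0°.
A waning Moon lies in 180°–360°, so θ = 360° − 98.0° = 262.0°.
That fraction of the synodic month is 262.0/360 × 29.5 d ≈ 21.47 d.

21.5 days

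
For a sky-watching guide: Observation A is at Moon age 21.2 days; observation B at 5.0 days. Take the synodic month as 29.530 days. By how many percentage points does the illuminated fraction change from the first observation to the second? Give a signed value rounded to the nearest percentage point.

θ₁ = 360° × 21.2/29.530 = 258.4°, f₁ = (1 − cos θ₁)/2 = 0.600.
θ₂ = 360° × 5.0/29.530 = 61.0°, f₂ = (1 − cos θ₂)/2 = 0.257.
Change = f₂ − f₁ = -0.343 → -34 percentage points.

-34 percentage points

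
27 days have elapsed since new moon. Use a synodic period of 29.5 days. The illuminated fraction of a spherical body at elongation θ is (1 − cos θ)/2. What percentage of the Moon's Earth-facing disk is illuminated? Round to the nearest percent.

The Moon has covered 27/29.5 of its cycle, so θ ≈ 360° × 27/29.5 = 329.5°.
cos 329.5° = 0.862, so f = (1 − 0.862)/2 = 0.069, so 7%.

7%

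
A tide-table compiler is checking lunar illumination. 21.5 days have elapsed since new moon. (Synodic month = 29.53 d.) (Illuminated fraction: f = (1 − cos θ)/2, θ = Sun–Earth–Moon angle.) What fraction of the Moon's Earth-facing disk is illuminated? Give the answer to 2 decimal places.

0.57

The Moon has covered 21.5/29.53 of its cycle, so θ ≈ 360° × 21.5/29.53 = 262.1°.
cos 262.1° = (-0.137), so f = (1 − (-0.137))/2 = 0.569.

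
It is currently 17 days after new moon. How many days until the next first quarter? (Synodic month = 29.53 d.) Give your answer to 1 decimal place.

First quarter is 0.25 of the way through the cycle: age 0.25 × 29.53 = 7.383 d.
Already past this cycle's first quarter; the next is at 7.383 + 29.53 = 36.913 d, so 36.913 − 17 = 19.913 days.

19.9 days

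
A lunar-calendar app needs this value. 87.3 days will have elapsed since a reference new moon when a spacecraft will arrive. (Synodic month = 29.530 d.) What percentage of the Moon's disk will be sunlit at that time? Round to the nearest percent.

Reduce mod P: 87.3 − 2×29.530 = 28.24 d into the current lunation.
Elongation θ = 360° × 28.24/29.530 ≈ 344.3°.
cos 344.3° = 0.963, so f = (1 − 0.963)/2 = 0.019, so 2%.

2%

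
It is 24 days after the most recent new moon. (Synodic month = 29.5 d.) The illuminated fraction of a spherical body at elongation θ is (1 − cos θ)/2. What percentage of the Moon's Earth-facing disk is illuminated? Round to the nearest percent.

31%

The Moon has covered 24/29.5 of its cycle, so θ ≈ 360° × 24/29.5 = 292.9°.
With cos θ = 0.389, the lit fraction is (1 − 0.389)/2 ≈ 0.306, so 31%.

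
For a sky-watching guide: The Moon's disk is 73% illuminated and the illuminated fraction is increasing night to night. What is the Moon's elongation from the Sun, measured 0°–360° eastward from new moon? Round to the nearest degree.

From f = (1 − cos θ)/2: cos θ = 1 − 2×0.73 = -0.460; arccos → 117.4°.
Waxing ⇒ before full, so θ = 117.4°.

117°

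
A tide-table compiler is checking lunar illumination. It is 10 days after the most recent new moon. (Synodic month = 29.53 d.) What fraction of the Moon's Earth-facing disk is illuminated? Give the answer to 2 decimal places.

Elongation θ = 360° × 10/29.53 ≈ 121.9°.
With cos θ = (-0.529), the lit fraction is (1 − (-0.529))/2 ≈ 0.764.

0.76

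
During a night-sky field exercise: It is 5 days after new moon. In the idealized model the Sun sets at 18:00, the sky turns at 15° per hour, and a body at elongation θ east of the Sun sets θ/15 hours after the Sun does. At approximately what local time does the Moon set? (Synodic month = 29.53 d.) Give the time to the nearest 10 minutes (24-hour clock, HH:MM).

22:00

The Moon has covered 5/29.53 of its cycle, so θ ≈ 360° × 5/29.53 = 61.0°.
The Moon trails the Sun by θ/15 = 61.0/15 ≈ 4.06 hours.
18:00 + 4.064 h ≈ 22:04 → 22:00 to the nearest ten minutes.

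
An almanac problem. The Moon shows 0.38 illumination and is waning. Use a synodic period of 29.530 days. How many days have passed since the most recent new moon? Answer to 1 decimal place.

Invert f = (1 − cos θ)/2 to get cos θ = 1 − 2(0.38) = 0.240, hence θ₀ = arccos 0.240 = 76.1°.
Since the Moon is past full (waning), take the reflex angle: θ = 360° − 76.1° = 283.9°.
At 360°/29.530 d per day, 283.9° corresponds to 23.29 days.

23.3 days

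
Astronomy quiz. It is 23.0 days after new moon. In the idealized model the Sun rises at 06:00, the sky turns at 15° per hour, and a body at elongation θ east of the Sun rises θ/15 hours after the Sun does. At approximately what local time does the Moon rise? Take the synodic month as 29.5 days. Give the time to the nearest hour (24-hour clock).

01:00

Elongation θ = 360° × 23.0/29.5 ≈ 280.7°.
The Moon trails the Sun by θ/15 = 280.7/15 ≈ 18.71 hours.
06:00 + 18.71 h ≈ 00:43 → 01:00 to the nearest hour.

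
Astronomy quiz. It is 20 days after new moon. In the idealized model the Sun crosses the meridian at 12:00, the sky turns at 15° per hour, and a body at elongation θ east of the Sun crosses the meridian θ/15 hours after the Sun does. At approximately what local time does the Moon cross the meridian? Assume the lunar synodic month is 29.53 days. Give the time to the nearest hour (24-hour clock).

Phase angle: θ = 360°·(20 d)/(29.53 d) = 243.8°.
The Moon trails the Sun by θ/15 = 243.8/15 ≈ 16.25 hours.
12:00 + 16.25 h ≈ 04:15 → 04:00 to the nearest hour.

04:00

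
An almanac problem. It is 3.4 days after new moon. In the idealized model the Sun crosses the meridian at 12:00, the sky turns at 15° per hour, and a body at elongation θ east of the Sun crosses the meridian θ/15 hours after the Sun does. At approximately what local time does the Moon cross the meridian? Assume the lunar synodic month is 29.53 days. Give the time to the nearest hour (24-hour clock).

Elongation θ = 360° × 3.4/29.53 ≈ 41.4°.
Delay after the Sun = 41.4° / (15°/h) ≈ 2.76 h.
12:00 + 2.76 h ≈ 14:46 → 15:00 to the nearest hour.

15:00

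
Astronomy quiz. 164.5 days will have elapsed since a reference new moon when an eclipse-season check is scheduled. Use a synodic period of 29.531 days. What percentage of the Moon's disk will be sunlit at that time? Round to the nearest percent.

Reduce mod P: 164.5 − 5×29.531 = 16.84 d into the current lunation.
Phase angle: θ = 360°·(16.84 d)/(29.531 d) = 205.4°.
cos 205.4° = (-0.904), so f = (1 − (-0.904))/2 = 0.952, so 95%.

95%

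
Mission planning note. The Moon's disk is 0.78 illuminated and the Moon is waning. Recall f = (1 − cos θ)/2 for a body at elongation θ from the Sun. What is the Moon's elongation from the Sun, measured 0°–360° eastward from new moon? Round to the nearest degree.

236°

Invert f = (1 − cos θ)/2 to get cos θ = 1 − 2(0.78) = -0.560, hence θ₀ = arccos -0.560 = 124.1°.
A waning Moon lies in 180°–360°, so θ = 360° − 124.1° = 235.9°.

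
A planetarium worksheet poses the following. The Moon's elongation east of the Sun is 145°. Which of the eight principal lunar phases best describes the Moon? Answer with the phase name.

The waxing gibbous sector spans roughly 112°–158°; 145° falls inside it.

waxing gibbous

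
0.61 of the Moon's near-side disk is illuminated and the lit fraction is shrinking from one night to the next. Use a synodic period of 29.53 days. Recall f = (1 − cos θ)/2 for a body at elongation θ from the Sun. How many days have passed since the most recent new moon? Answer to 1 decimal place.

21.1 days

From f = (1 − cos θ)/2: cos θ = 1 − 2×0.61 = -0.220; arccos → 102.7°.
Since the Moon is past full (waning), take the reflex angle: θ = 360° − 102.7° = 257.3°.
Age = 29.53 × 257.3°/360° ≈ 21.11 days.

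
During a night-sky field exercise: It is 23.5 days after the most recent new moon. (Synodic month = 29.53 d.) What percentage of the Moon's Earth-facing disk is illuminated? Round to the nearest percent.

36%

Phase angle: θ = 360°·(23.5 d)/(29.53 d) = 286.5°.
cos 286.5° = 0.284, so f = (1 − 0.284)/2 = 0.358, so 36%.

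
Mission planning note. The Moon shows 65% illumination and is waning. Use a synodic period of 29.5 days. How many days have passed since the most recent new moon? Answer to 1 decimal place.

20.7 days

From f = (1 − cos θ)/2: cos θ = 1 − 2×0.65 = -0.300; arccos → 107.5°.
Waning ⇒ past full, so θ = 360° − 107.5° = 252.5°.
Age = 29.5 × 252.5°/360° ≈ 20.69 days.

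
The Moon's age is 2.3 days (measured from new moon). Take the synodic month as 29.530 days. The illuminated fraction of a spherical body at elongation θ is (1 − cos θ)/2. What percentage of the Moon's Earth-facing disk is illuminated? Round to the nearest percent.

Phase angle: θ = 360°·(2.3 d)/(29.530 d) = 28.0°.
Illuminated fraction = (1 − cos 28.0°)/2 = (1 − 0.883)/2 ≈ 0.059, so 6%.

6%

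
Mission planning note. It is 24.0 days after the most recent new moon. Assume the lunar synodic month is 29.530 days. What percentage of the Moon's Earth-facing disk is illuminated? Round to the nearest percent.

The Moon has covered 24.0/29.530 of its cycle, so θ ≈ 360° × 24.0/29.530 = 292.6°.
With cos θ = 0.384, the lit fraction is (1 − 0.384)/2 ≈ 0.308, so 31%.

31%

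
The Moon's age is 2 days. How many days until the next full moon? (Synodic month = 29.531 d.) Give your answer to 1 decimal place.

12.8 days

Full moon is 0.5 of the way through the cycle: age 0.5 × 29.531 = 14.765 d.
So 12.765 days remain (14.765 − 2).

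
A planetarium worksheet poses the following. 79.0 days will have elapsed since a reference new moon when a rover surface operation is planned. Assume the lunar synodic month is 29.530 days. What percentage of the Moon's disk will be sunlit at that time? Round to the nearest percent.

73%

79.0/29.530 = 2.675 lunations, so 2 complete cycles and 19.94 d into the next.
Elongation θ = 360° × 19.94/29.530 ≈ 243.1°.
cos 243.1° = (-0.453), so f = (1 − (-0.453))/2 = 0.726, so 73%.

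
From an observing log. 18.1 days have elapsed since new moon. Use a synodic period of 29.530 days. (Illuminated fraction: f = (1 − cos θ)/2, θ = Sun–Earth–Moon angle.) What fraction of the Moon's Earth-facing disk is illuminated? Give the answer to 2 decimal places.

0.88

Phase angle: θ = 360°·(18.1 d)/(29.530 d) = 220.7°.
cos 220.7° = (-0.759), so f = (1 − (-0.759))/2 = 0.879.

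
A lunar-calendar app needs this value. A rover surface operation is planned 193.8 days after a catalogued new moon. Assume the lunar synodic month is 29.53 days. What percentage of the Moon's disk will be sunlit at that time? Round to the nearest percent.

96%

193.8 d spans 6 complete synodic months (6 × 29.53 = 177.18 d) plus 16.62 d.
Phase angle: θ = 360°·(16.62 d)/(29.53 d) = 202.6°.
cos 202.6° = (-0.923), so f = (1 − (-0.923))/2 = 0.962, so 96%.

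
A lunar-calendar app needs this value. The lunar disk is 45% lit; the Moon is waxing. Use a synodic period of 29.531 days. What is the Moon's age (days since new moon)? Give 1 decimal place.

6.9 days

Invert f = (1 − cos θ)/2 to get cos θ = 1 − 2(0.45) = 0.100, hence θ₀ = arccos 0.100 = 84.3°.
Waxing ⇒ before full, so θ = 84.3°.
At 360°/29.531 d per day, 84.3° corresponds to 6.91 days.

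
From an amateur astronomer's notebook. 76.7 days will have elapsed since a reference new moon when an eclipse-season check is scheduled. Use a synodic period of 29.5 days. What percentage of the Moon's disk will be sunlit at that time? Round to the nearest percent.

90%

Reduce mod P: 76.7 − 2×29.5 = 17.70 d into the current lunation.
Phase angle: θ = 360°·(17.70 d)/(29.5 d) = 216.0°.
Illuminated fraction = (1 − cos 216.0°)/2 = (1 − (-0.809))/2 ≈ 0.905, so 90%.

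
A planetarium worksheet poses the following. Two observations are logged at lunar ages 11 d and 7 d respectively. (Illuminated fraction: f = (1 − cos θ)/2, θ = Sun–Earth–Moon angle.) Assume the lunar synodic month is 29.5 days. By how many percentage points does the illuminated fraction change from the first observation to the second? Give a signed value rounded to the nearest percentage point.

-39 percentage points

First observation: θ = 360°·11/29.5 = 134.2°, so f = 0.849.
Second observation: θ = 85.4°, f = 0.460.
Δf = 0.460 − 0.849 = -0.389, i.e. -39 pp.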